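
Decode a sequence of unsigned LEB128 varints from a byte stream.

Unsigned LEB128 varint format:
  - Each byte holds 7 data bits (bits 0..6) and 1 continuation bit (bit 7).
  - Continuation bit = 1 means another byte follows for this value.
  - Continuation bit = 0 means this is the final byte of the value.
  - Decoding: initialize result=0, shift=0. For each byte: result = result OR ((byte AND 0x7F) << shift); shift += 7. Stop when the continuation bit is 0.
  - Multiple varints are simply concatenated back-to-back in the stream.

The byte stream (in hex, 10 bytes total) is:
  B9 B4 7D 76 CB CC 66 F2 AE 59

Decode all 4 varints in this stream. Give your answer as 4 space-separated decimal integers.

  byte[0]=0xB9 cont=1 payload=0x39=57: acc |= 57<<0 -> acc=57 shift=7
  byte[1]=0xB4 cont=1 payload=0x34=52: acc |= 52<<7 -> acc=6713 shift=14
  byte[2]=0x7D cont=0 payload=0x7D=125: acc |= 125<<14 -> acc=2054713 shift=21 [end]
Varint 1: bytes[0:3] = B9 B4 7D -> value 2054713 (3 byte(s))
  byte[3]=0x76 cont=0 payload=0x76=118: acc |= 118<<0 -> acc=118 shift=7 [end]
Varint 2: bytes[3:4] = 76 -> value 118 (1 byte(s))
  byte[4]=0xCB cont=1 payload=0x4B=75: acc |= 75<<0 -> acc=75 shift=7
  byte[5]=0xCC cont=1 payload=0x4C=76: acc |= 76<<7 -> acc=9803 shift=14
  byte[6]=0x66 cont=0 payload=0x66=102: acc |= 102<<14 -> acc=1680971 shift=21 [end]
Varint 3: bytes[4:7] = CB CC 66 -> value 1680971 (3 byte(s))
  byte[7]=0xF2 cont=1 payload=0x72=114: acc |= 114<<0 -> acc=114 shift=7
  byte[8]=0xAE cont=1 payload=0x2E=46: acc |= 46<<7 -> acc=6002 shift=14
  byte[9]=0x59 cont=0 payload=0x59=89: acc |= 89<<14 -> acc=1464178 shift=21 [end]
Varint 4: bytes[7:10] = F2 AE 59 -> value 1464178 (3 byte(s))

Answer: 2054713 118 1680971 1464178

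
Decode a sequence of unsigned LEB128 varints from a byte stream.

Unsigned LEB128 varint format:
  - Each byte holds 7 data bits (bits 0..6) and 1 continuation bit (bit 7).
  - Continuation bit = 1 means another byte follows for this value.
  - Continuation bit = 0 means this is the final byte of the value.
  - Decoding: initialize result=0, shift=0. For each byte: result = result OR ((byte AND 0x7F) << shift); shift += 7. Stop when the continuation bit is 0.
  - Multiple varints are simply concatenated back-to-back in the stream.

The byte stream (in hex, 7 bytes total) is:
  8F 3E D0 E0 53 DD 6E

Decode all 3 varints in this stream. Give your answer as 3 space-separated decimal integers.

  byte[0]=0x8F cont=1 payload=0x0F=15: acc |= 15<<0 -> acc=15 shift=7
  byte[1]=0x3E cont=0 payload=0x3E=62: acc |= 62<<7 -> acc=7951 shift=14 [end]
Varint 1: bytes[0:2] = 8F 3E -> value 7951 (2 byte(s))
  byte[2]=0xD0 cont=1 payload=0x50=80: acc |= 80<<0 -> acc=80 shift=7
  byte[3]=0xE0 cont=1 payload=0x60=96: acc |= 96<<7 -> acc=12368 shift=14
  byte[4]=0x53 cont=0 payload=0x53=83: acc |= 83<<14 -> acc=1372240 shift=21 [end]
Varint 2: bytes[2:5] = D0 E0 53 -> value 1372240 (3 byte(s))
  byte[5]=0xDD cont=1 payload=0x5D=93: acc |= 93<<0 -> acc=93 shift=7
  byte[6]=0x6E cont=0 payload=0x6E=110: acc |= 110<<7 -> acc=14173 shift=14 [end]
Varint 3: bytes[5:7] = DD 6E -> value 14173 (2 byte(s))

Answer: 7951 1372240 14173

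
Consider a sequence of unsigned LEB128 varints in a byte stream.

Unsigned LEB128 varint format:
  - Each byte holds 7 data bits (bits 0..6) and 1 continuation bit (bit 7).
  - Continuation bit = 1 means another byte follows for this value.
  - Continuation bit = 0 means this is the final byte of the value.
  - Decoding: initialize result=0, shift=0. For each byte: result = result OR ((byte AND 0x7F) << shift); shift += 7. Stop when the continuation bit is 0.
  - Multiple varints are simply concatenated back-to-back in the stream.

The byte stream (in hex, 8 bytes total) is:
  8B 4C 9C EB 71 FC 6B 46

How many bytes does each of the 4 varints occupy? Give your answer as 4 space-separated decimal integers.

  byte[0]=0x8B cont=1 payload=0x0B=11: acc |= 11<<0 -> acc=11 shift=7
  byte[1]=0x4C cont=0 payload=0x4C=76: acc |= 76<<7 -> acc=9739 shift=14 [end]
Varint 1: bytes[0:2] = 8B 4C -> value 9739 (2 byte(s))
  byte[2]=0x9C cont=1 payload=0x1C=28: acc |= 28<<0 -> acc=28 shift=7
  byte[3]=0xEB cont=1 payload=0x6B=107: acc |= 107<<7 -> acc=13724 shift=14
  byte[4]=0x71 cont=0 payload=0x71=113: acc |= 113<<14 -> acc=1865116 shift=21 [end]
Varint 2: bytes[2:5] = 9C EB 71 -> value 1865116 (3 byte(s))
  byte[5]=0xFC cont=1 payload=0x7C=124: acc |= 124<<0 -> acc=124 shift=7
  byte[6]=0x6B cont=0 payload=0x6B=107: acc |= 107<<7 -> acc=13820 shift=14 [end]
Varint 3: bytes[5:7] = FC 6B -> value 13820 (2 byte(s))
  byte[7]=0x46 cont=0 payload=0x46=70: acc |= 70<<0 -> acc=70 shift=7 [end]
Varint 4: bytes[7:8] = 46 -> value 70 (1 byte(s))

Answer: 2 3 2 1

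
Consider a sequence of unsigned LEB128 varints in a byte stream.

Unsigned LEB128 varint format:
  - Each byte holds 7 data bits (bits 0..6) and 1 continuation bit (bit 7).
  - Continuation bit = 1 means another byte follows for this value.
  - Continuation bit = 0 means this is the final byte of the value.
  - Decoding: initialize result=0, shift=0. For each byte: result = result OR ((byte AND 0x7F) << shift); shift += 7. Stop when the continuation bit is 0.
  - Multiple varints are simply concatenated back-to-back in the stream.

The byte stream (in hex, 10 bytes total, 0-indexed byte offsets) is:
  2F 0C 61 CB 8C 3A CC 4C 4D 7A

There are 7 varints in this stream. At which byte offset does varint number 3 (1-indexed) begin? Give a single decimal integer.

Answer: 2

Derivation:
  byte[0]=0x2F cont=0 payload=0x2F=47: acc |= 47<<0 -> acc=47 shift=7 [end]
Varint 1: bytes[0:1] = 2F -> value 47 (1 byte(s))
  byte[1]=0x0C cont=0 payload=0x0C=12: acc |= 12<<0 -> acc=12 shift=7 [end]
Varint 2: bytes[1:2] = 0C -> value 12 (1 byte(s))
  byte[2]=0x61 cont=0 payload=0x61=97: acc |= 97<<0 -> acc=97 shift=7 [end]
Varint 3: bytes[2:3] = 61 -> value 97 (1 byte(s))
  byte[3]=0xCB cont=1 payload=0x4B=75: acc |= 75<<0 -> acc=75 shift=7
  byte[4]=0x8C cont=1 payload=0x0C=12: acc |= 12<<7 -> acc=1611 shift=14
  byte[5]=0x3A cont=0 payload=0x3A=58: acc |= 58<<14 -> acc=951883 shift=21 [end]
Varint 4: bytes[3:6] = CB 8C 3A -> value 951883 (3 byte(s))
  byte[6]=0xCC cont=1 payload=0x4C=76: acc |= 76<<0 -> acc=76 shift=7
  byte[7]=0x4C cont=0 payload=0x4C=76: acc |= 76<<7 -> acc=9804 shift=14 [end]
Varint 5: bytes[6:8] = CC 4C -> value 9804 (2 byte(s))
  byte[8]=0x4D cont=0 payload=0x4D=77: acc |= 77<<0 -> acc=77 shift=7 [end]
Varint 6: bytes[8:9] = 4D -> value 77 (1 byte(s))
  byte[9]=0x7A cont=0 payload=0x7A=122: acc |= 122<<0 -> acc=122 shift=7 [end]
Varint 7: bytes[9:10] = 7A -> value 122 (1 byte(s))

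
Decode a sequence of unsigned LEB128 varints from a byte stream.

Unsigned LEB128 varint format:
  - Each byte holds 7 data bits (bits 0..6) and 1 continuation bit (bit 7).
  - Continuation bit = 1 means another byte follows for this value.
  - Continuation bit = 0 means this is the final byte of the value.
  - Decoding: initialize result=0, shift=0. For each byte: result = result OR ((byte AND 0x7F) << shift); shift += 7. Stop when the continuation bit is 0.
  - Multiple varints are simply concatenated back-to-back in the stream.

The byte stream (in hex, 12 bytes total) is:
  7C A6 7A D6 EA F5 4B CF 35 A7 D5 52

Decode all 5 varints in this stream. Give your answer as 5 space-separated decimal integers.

Answer: 124 15654 159216982 6863 1354407

Derivation:
  byte[0]=0x7C cont=0 payload=0x7C=124: acc |= 124<<0 -> acc=124 shift=7 [end]
Varint 1: bytes[0:1] = 7C -> value 124 (1 byte(s))
  byte[1]=0xA6 cont=1 payload=0x26=38: acc |= 38<<0 -> acc=38 shift=7
  byte[2]=0x7A cont=0 payload=0x7A=122: acc |= 122<<7 -> acc=15654 shift=14 [end]
Varint 2: bytes[1:3] = A6 7A -> value 15654 (2 byte(s))
  byte[3]=0xD6 cont=1 payload=0x56=86: acc |= 86<<0 -> acc=86 shift=7
  byte[4]=0xEA cont=1 payload=0x6A=106: acc |= 106<<7 -> acc=13654 shift=14
  byte[5]=0xF5 cont=1 payload=0x75=117: acc |= 117<<14 -> acc=1930582 shift=21
  byte[6]=0x4B cont=0 payload=0x4B=75: acc |= 75<<21 -> acc=159216982 shift=28 [end]
Varint 3: bytes[3:7] = D6 EA F5 4B -> value 159216982 (4 byte(s))
  byte[7]=0xCF cont=1 payload=0x4F=79: acc |= 79<<0 -> acc=79 shift=7
  byte[8]=0x35 cont=0 payload=0x35=53: acc |= 53<<7 -> acc=6863 shift=14 [end]
Varint 4: bytes[7:9] = CF 35 -> value 6863 (2 byte(s))
  byte[9]=0xA7 cont=1 payload=0x27=39: acc |= 39<<0 -> acc=39 shift=7
  byte[10]=0xD5 cont=1 payload=0x55=85: acc |= 85<<7 -> acc=10919 shift=14
  byte[11]=0x52 cont=0 payload=0x52=82: acc |= 82<<14 -> acc=1354407 shift=21 [end]
Varint 5: bytes[9:12] = A7 D5 52 -> value 1354407 (3 byte(s))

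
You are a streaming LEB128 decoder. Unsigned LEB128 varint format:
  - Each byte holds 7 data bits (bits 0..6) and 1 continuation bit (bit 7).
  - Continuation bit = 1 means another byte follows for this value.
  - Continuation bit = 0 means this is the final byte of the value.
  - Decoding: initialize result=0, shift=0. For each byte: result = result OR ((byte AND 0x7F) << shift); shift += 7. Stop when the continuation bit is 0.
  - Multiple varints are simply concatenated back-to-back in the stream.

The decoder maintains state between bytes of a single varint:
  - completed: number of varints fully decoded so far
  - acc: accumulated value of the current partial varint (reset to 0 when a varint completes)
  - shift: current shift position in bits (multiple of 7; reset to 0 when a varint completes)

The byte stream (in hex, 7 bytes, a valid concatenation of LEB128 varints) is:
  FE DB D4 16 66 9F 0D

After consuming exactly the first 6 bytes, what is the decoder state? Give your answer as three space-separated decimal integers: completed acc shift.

byte[0]=0xFE cont=1 payload=0x7E: acc |= 126<<0 -> completed=0 acc=126 shift=7
byte[1]=0xDB cont=1 payload=0x5B: acc |= 91<<7 -> completed=0 acc=11774 shift=14
byte[2]=0xD4 cont=1 payload=0x54: acc |= 84<<14 -> completed=0 acc=1388030 shift=21
byte[3]=0x16 cont=0 payload=0x16: varint #1 complete (value=47525374); reset -> completed=1 acc=0 shift=0
byte[4]=0x66 cont=0 payload=0x66: varint #2 complete (value=102); reset -> completed=2 acc=0 shift=0
byte[5]=0x9F cont=1 payload=0x1F: acc |= 31<<0 -> completed=2 acc=31 shift=7

Answer: 2 31 7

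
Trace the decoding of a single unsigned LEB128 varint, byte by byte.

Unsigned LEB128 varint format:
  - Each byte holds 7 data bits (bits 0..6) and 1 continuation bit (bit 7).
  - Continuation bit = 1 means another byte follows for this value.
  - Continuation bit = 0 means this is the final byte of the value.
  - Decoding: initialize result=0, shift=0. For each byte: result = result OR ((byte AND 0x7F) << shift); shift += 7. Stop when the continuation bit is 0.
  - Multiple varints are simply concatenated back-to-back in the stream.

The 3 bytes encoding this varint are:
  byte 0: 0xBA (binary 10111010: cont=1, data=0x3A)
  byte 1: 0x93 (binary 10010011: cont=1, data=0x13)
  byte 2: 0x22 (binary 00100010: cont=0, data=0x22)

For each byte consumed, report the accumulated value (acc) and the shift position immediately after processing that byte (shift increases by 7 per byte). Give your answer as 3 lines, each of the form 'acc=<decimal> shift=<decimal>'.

Answer: acc=58 shift=7
acc=2490 shift=14
acc=559546 shift=21

Derivation:
byte 0=0xBA: payload=0x3A=58, contrib = 58<<0 = 58; acc -> 58, shift -> 7
byte 1=0x93: payload=0x13=19, contrib = 19<<7 = 2432; acc -> 2490, shift -> 14
byte 2=0x22: payload=0x22=34, contrib = 34<<14 = 557056; acc -> 559546, shift -> 21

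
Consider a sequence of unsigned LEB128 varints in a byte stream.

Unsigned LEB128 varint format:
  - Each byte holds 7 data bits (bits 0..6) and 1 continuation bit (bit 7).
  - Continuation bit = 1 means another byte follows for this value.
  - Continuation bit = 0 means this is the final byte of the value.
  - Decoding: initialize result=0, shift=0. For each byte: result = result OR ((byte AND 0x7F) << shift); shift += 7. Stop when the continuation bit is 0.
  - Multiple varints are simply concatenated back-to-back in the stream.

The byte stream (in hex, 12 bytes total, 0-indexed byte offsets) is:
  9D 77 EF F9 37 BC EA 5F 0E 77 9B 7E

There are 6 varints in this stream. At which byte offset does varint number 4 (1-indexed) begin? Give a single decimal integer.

Answer: 8

Derivation:
  byte[0]=0x9D cont=1 payload=0x1D=29: acc |= 29<<0 -> acc=29 shift=7
  byte[1]=0x77 cont=0 payload=0x77=119: acc |= 119<<7 -> acc=15261 shift=14 [end]
Varint 1: bytes[0:2] = 9D 77 -> value 15261 (2 byte(s))
  byte[2]=0xEF cont=1 payload=0x6F=111: acc |= 111<<0 -> acc=111 shift=7
  byte[3]=0xF9 cont=1 payload=0x79=121: acc |= 121<<7 -> acc=15599 shift=14
  byte[4]=0x37 cont=0 payload=0x37=55: acc |= 55<<14 -> acc=916719 shift=21 [end]
Varint 2: bytes[2:5] = EF F9 37 -> value 916719 (3 byte(s))
  byte[5]=0xBC cont=1 payload=0x3C=60: acc |= 60<<0 -> acc=60 shift=7
  byte[6]=0xEA cont=1 payload=0x6A=106: acc |= 106<<7 -> acc=13628 shift=14
  byte[7]=0x5F cont=0 payload=0x5F=95: acc |= 95<<14 -> acc=1570108 shift=21 [end]
Varint 3: bytes[5:8] = BC EA 5F -> value 1570108 (3 byte(s))
  byte[8]=0x0E cont=0 payload=0x0E=14: acc |= 14<<0 -> acc=14 shift=7 [end]
Varint 4: bytes[8:9] = 0E -> value 14 (1 byte(s))
  byte[9]=0x77 cont=0 payload=0x77=119: acc |= 119<<0 -> acc=119 shift=7 [end]
Varint 5: bytes[9:10] = 77 -> value 119 (1 byte(s))
  byte[10]=0x9B cont=1 payload=0x1B=27: acc |= 27<<0 -> acc=27 shift=7
  byte[11]=0x7E cont=0 payload=0x7E=126: acc |= 126<<7 -> acc=16155 shift=14 [end]
Varint 6: bytes[10:12] = 9B 7E -> value 16155 (2 byte(s))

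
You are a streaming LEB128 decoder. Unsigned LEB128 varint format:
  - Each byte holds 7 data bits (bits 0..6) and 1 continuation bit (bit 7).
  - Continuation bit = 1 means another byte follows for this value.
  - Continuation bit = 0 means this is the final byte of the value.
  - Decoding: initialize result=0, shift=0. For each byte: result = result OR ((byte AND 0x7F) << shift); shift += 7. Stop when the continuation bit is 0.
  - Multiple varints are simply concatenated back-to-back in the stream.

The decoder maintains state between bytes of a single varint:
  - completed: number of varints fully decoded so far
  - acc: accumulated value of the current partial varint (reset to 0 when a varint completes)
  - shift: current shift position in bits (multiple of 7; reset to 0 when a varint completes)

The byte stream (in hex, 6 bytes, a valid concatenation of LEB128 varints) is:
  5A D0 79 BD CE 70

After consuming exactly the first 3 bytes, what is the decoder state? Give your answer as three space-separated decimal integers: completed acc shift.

byte[0]=0x5A cont=0 payload=0x5A: varint #1 complete (value=90); reset -> completed=1 acc=0 shift=0
byte[1]=0xD0 cont=1 payload=0x50: acc |= 80<<0 -> completed=1 acc=80 shift=7
byte[2]=0x79 cont=0 payload=0x79: varint #2 complete (value=15568); reset -> completed=2 acc=0 shift=0

Answer: 2 0 0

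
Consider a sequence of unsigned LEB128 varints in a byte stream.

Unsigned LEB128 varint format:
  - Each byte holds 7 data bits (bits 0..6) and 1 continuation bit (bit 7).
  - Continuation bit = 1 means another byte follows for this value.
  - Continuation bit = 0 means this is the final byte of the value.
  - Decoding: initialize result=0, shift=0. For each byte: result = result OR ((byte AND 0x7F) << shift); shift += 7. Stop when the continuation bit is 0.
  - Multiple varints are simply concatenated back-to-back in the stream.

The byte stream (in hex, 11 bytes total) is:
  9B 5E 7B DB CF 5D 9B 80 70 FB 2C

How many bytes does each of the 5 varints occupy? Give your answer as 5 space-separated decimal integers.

  byte[0]=0x9B cont=1 payload=0x1B=27: acc |= 27<<0 -> acc=27 shift=7
  byte[1]=0x5E cont=0 payload=0x5E=94: acc |= 94<<7 -> acc=12059 shift=14 [end]
Varint 1: bytes[0:2] = 9B 5E -> value 12059 (2 byte(s))
  byte[2]=0x7B cont=0 payload=0x7B=123: acc |= 123<<0 -> acc=123 shift=7 [end]
Varint 2: bytes[2:3] = 7B -> value 123 (1 byte(s))
  byte[3]=0xDB cont=1 payload=0x5B=91: acc |= 91<<0 -> acc=91 shift=7
  byte[4]=0xCF cont=1 payload=0x4F=79: acc |= 79<<7 -> acc=10203 shift=14
  byte[5]=0x5D cont=0 payload=0x5D=93: acc |= 93<<14 -> acc=1533915 shift=21 [end]
Varint 3: bytes[3:6] = DB CF 5D -> value 1533915 (3 byte(s))
  byte[6]=0x9B cont=1 payload=0x1B=27: acc |= 27<<0 -> acc=27 shift=7
  byte[7]=0x80 cont=1 payload=0x00=0: acc |= 0<<7 -> acc=27 shift=14
  byte[8]=0x70 cont=0 payload=0x70=112: acc |= 112<<14 -> acc=1835035 shift=21 [end]
Varint 4: bytes[6:9] = 9B 80 70 -> value 1835035 (3 byte(s))
  byte[9]=0xFB cont=1 payload=0x7B=123: acc |= 123<<0 -> acc=123 shift=7
  byte[10]=0x2C cont=0 payload=0x2C=44: acc |= 44<<7 -> acc=5755 shift=14 [end]
Varint 5: bytes[9:11] = FB 2C -> value 5755 (2 byte(s))

Answer: 2 1 3 3 2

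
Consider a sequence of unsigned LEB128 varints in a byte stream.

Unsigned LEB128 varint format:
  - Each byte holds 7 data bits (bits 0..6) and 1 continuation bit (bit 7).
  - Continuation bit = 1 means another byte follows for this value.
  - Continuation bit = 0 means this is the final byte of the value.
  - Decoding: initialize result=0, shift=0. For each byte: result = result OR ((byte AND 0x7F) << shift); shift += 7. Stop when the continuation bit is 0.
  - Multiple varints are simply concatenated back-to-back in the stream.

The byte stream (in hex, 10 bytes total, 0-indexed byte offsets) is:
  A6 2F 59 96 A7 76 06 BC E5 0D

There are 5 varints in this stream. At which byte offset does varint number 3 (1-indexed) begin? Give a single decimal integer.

Answer: 3

Derivation:
  byte[0]=0xA6 cont=1 payload=0x26=38: acc |= 38<<0 -> acc=38 shift=7
  byte[1]=0x2F cont=0 payload=0x2F=47: acc |= 47<<7 -> acc=6054 shift=14 [end]
Varint 1: bytes[0:2] = A6 2F -> value 6054 (2 byte(s))
  byte[2]=0x59 cont=0 payload=0x59=89: acc |= 89<<0 -> acc=89 shift=7 [end]
Varint 2: bytes[2:3] = 59 -> value 89 (1 byte(s))
  byte[3]=0x96 cont=1 payload=0x16=22: acc |= 22<<0 -> acc=22 shift=7
  byte[4]=0xA7 cont=1 payload=0x27=39: acc |= 39<<7 -> acc=5014 shift=14
  byte[5]=0x76 cont=0 payload=0x76=118: acc |= 118<<14 -> acc=1938326 shift=21 [end]
Varint 3: bytes[3:6] = 96 A7 76 -> value 1938326 (3 byte(s))
  byte[6]=0x06 cont=0 payload=0x06=6: acc |= 6<<0 -> acc=6 shift=7 [end]
Varint 4: bytes[6:7] = 06 -> value 6 (1 byte(s))
  byte[7]=0xBC cont=1 payload=0x3C=60: acc |= 60<<0 -> acc=60 shift=7
  byte[8]=0xE5 cont=1 payload=0x65=101: acc |= 101<<7 -> acc=12988 shift=14
  byte[9]=0x0D cont=0 payload=0x0D=13: acc |= 13<<14 -> acc=225980 shift=21 [end]
Varint 5: bytes[7:10] = BC E5 0D -> value 225980 (3 byte(s))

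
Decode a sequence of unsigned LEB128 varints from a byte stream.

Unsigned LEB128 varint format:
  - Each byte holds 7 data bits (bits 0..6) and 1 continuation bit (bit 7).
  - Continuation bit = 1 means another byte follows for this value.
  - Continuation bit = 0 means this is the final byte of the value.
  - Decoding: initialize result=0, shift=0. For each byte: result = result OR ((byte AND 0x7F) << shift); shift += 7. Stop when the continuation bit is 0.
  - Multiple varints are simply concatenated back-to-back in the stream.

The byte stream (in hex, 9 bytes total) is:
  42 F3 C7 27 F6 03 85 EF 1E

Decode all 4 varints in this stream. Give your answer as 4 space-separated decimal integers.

  byte[0]=0x42 cont=0 payload=0x42=66: acc |= 66<<0 -> acc=66 shift=7 [end]
Varint 1: bytes[0:1] = 42 -> value 66 (1 byte(s))
  byte[1]=0xF3 cont=1 payload=0x73=115: acc |= 115<<0 -> acc=115 shift=7
  byte[2]=0xC7 cont=1 payload=0x47=71: acc |= 71<<7 -> acc=9203 shift=14
  byte[3]=0x27 cont=0 payload=0x27=39: acc |= 39<<14 -> acc=648179 shift=21 [end]
Varint 2: bytes[1:4] = F3 C7 27 -> value 648179 (3 byte(s))
  byte[4]=0xF6 cont=1 payload=0x76=118: acc |= 118<<0 -> acc=118 shift=7
  byte[5]=0x03 cont=0 payload=0x03=3: acc |= 3<<7 -> acc=502 shift=14 [end]
Varint 3: bytes[4:6] = F6 03 -> value 502 (2 byte(s))
  byte[6]=0x85 cont=1 payload=0x05=5: acc |= 5<<0 -> acc=5 shift=7
  byte[7]=0xEF cont=1 payload=0x6F=111: acc |= 111<<7 -> acc=14213 shift=14
  byte[8]=0x1E cont=0 payload=0x1E=30: acc |= 30<<14 -> acc=505733 shift=21 [end]
Varint 4: bytes[6:9] = 85 EF 1E -> value 505733 (3 byte(s))

Answer: 66 648179 502 505733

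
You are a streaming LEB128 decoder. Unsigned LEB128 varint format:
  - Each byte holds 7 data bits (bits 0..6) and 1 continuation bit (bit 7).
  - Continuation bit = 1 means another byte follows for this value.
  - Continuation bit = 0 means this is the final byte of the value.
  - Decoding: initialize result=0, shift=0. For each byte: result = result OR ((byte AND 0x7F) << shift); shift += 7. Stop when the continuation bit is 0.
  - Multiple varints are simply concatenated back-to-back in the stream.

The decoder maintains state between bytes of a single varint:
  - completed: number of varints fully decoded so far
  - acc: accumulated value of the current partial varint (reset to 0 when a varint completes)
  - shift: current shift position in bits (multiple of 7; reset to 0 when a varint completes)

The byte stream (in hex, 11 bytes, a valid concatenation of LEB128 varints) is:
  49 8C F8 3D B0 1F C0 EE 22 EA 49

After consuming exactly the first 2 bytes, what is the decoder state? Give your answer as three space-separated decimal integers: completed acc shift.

Answer: 1 12 7

Derivation:
byte[0]=0x49 cont=0 payload=0x49: varint #1 complete (value=73); reset -> completed=1 acc=0 shift=0
byte[1]=0x8C cont=1 payload=0x0C: acc |= 12<<0 -> completed=1 acc=12 shift=7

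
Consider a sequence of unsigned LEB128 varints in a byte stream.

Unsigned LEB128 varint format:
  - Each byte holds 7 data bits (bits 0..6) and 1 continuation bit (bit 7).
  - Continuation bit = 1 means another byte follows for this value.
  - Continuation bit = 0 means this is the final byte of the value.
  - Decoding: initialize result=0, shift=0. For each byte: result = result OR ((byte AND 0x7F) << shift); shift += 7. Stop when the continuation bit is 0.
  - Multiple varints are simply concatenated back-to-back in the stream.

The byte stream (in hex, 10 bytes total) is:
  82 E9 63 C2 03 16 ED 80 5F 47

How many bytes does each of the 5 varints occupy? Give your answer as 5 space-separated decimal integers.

  byte[0]=0x82 cont=1 payload=0x02=2: acc |= 2<<0 -> acc=2 shift=7
  byte[1]=0xE9 cont=1 payload=0x69=105: acc |= 105<<7 -> acc=13442 shift=14
  byte[2]=0x63 cont=0 payload=0x63=99: acc |= 99<<14 -> acc=1635458 shift=21 [end]
Varint 1: bytes[0:3] = 82 E9 63 -> value 1635458 (3 byte(s))
  byte[3]=0xC2 cont=1 payload=0x42=66: acc |= 66<<0 -> acc=66 shift=7
  byte[4]=0x03 cont=0 payload=0x03=3: acc |= 3<<7 -> acc=450 shift=14 [end]
Varint 2: bytes[3:5] = C2 03 -> value 450 (2 byte(s))
  byte[5]=0x16 cont=0 payload=0x16=22: acc |= 22<<0 -> acc=22 shift=7 [end]
Varint 3: bytes[5:6] = 16 -> value 22 (1 byte(s))
  byte[6]=0xED cont=1 payload=0x6D=109: acc |= 109<<0 -> acc=109 shift=7
  byte[7]=0x80 cont=1 payload=0x00=0: acc |= 0<<7 -> acc=109 shift=14
  byte[8]=0x5F cont=0 payload=0x5F=95: acc |= 95<<14 -> acc=1556589 shift=21 [end]
Varint 4: bytes[6:9] = ED 80 5F -> value 1556589 (3 byte(s))
  byte[9]=0x47 cont=0 payload=0x47=71: acc |= 71<<0 -> acc=71 shift=7 [end]
Varint 5: bytes[9:10] = 47 -> value 71 (1 byte(s))

Answer: 3 2 1 3 1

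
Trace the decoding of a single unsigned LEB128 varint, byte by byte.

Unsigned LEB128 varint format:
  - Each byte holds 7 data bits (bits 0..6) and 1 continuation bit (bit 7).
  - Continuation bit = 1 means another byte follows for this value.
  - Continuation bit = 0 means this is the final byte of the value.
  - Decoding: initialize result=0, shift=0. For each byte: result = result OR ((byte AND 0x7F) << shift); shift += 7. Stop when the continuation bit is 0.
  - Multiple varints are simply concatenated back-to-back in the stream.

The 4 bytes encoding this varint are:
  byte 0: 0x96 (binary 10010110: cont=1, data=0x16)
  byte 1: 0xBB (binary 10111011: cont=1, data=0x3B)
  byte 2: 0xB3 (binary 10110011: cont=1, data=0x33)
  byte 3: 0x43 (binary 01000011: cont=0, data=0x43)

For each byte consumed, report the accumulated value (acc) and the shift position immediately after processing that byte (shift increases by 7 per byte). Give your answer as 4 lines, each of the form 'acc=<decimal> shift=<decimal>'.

Answer: acc=22 shift=7
acc=7574 shift=14
acc=843158 shift=21
acc=141352342 shift=28

Derivation:
byte 0=0x96: payload=0x16=22, contrib = 22<<0 = 22; acc -> 22, shift -> 7
byte 1=0xBB: payload=0x3B=59, contrib = 59<<7 = 7552; acc -> 7574, shift -> 14
byte 2=0xB3: payload=0x33=51, contrib = 51<<14 = 835584; acc -> 843158, shift -> 21
byte 3=0x43: payload=0x43=67, contrib = 67<<21 = 140509184; acc -> 141352342, shift -> 28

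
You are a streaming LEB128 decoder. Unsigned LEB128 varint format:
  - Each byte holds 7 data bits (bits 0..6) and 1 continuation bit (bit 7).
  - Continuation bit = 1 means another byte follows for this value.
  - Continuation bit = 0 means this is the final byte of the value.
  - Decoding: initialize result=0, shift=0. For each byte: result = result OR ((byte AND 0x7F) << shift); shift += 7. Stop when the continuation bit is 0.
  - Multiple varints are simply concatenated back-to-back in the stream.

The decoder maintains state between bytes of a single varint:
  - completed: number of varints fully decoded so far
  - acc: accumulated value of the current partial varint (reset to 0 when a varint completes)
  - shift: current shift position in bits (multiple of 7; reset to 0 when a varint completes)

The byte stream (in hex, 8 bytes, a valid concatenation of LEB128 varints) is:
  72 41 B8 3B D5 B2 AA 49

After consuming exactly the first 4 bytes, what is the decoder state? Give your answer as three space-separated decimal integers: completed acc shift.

byte[0]=0x72 cont=0 payload=0x72: varint #1 complete (value=114); reset -> completed=1 acc=0 shift=0
byte[1]=0x41 cont=0 payload=0x41: varint #2 complete (value=65); reset -> completed=2 acc=0 shift=0
byte[2]=0xB8 cont=1 payload=0x38: acc |= 56<<0 -> completed=2 acc=56 shift=7
byte[3]=0x3B cont=0 payload=0x3B: varint #3 complete (value=7608); reset -> completed=3 acc=0 shift=0

Answer: 3 0 0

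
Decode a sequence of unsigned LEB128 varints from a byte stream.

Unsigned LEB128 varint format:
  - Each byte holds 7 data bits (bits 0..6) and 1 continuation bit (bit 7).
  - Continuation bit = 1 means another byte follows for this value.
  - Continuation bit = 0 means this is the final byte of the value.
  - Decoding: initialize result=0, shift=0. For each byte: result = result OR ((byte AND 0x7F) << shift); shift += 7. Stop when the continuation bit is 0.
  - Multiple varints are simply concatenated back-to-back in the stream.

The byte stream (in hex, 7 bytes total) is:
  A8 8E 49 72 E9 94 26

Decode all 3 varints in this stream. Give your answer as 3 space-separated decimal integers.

Answer: 1197864 114 625257

Derivation:
  byte[0]=0xA8 cont=1 payload=0x28=40: acc |= 40<<0 -> acc=40 shift=7
  byte[1]=0x8E cont=1 payload=0x0E=14: acc |= 14<<7 -> acc=1832 shift=14
  byte[2]=0x49 cont=0 payload=0x49=73: acc |= 73<<14 -> acc=1197864 shift=21 [end]
Varint 1: bytes[0:3] = A8 8E 49 -> value 1197864 (3 byte(s))
  byte[3]=0x72 cont=0 payload=0x72=114: acc |= 114<<0 -> acc=114 shift=7 [end]
Varint 2: bytes[3:4] = 72 -> value 114 (1 byte(s))
  byte[4]=0xE9 cont=1 payload=0x69=105: acc |= 105<<0 -> acc=105 shift=7
  byte[5]=0x94 cont=1 payload=0x14=20: acc |= 20<<7 -> acc=2665 shift=14
  byte[6]=0x26 cont=0 payload=0x26=38: acc |= 38<<14 -> acc=625257 shift=21 [end]
Varint 3: bytes[4:7] = E9 94 26 -> value 625257 (3 byte(s))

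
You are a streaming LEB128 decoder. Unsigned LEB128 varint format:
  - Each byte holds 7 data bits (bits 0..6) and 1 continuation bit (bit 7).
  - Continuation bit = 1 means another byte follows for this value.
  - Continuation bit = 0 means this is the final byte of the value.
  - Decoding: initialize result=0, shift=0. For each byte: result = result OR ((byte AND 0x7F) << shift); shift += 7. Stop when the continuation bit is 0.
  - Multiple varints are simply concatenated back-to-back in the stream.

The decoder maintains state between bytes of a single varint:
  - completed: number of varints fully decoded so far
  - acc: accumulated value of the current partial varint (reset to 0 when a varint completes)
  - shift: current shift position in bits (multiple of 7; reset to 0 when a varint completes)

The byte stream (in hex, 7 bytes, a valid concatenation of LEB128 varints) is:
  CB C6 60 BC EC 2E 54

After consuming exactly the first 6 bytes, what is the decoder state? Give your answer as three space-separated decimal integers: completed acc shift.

byte[0]=0xCB cont=1 payload=0x4B: acc |= 75<<0 -> completed=0 acc=75 shift=7
byte[1]=0xC6 cont=1 payload=0x46: acc |= 70<<7 -> completed=0 acc=9035 shift=14
byte[2]=0x60 cont=0 payload=0x60: varint #1 complete (value=1581899); reset -> completed=1 acc=0 shift=0
byte[3]=0xBC cont=1 payload=0x3C: acc |= 60<<0 -> completed=1 acc=60 shift=7
byte[4]=0xEC cont=1 payload=0x6C: acc |= 108<<7 -> completed=1 acc=13884 shift=14
byte[5]=0x2E cont=0 payload=0x2E: varint #2 complete (value=767548); reset -> completed=2 acc=0 shift=0

Answer: 2 0 0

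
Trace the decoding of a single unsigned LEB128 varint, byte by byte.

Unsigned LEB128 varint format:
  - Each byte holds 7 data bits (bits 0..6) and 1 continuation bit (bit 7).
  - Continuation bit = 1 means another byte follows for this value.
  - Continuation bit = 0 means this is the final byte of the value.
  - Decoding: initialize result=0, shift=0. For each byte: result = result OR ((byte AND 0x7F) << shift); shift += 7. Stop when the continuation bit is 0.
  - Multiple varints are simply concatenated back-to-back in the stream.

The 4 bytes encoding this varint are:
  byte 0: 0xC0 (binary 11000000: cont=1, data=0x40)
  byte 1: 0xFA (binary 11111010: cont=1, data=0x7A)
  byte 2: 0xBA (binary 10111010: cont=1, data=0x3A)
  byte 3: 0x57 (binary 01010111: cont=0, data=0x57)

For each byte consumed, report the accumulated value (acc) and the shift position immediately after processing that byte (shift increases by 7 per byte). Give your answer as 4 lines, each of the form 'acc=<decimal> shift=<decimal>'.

Answer: acc=64 shift=7
acc=15680 shift=14
acc=965952 shift=21
acc=183418176 shift=28

Derivation:
byte 0=0xC0: payload=0x40=64, contrib = 64<<0 = 64; acc -> 64, shift -> 7
byte 1=0xFA: payload=0x7A=122, contrib = 122<<7 = 15616; acc -> 15680, shift -> 14
byte 2=0xBA: payload=0x3A=58, contrib = 58<<14 = 950272; acc -> 965952, shift -> 21
byte 3=0x57: payload=0x57=87, contrib = 87<<21 = 182452224; acc -> 183418176, shift -> 28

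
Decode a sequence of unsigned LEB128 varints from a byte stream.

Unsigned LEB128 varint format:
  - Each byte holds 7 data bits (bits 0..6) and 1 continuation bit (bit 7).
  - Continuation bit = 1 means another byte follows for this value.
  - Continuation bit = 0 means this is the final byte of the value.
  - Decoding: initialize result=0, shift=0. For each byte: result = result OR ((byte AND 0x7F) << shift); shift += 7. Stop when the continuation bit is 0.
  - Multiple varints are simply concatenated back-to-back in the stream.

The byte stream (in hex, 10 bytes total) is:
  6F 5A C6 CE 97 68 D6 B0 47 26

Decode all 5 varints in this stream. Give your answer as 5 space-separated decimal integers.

Answer: 111 90 218490694 1169494 38

Derivation:
  byte[0]=0x6F cont=0 payload=0x6F=111: acc |= 111<<0 -> acc=111 shift=7 [end]
Varint 1: bytes[0:1] = 6F -> value 111 (1 byte(s))
  byte[1]=0x5A cont=0 payload=0x5A=90: acc |= 90<<0 -> acc=90 shift=7 [end]
Varint 2: bytes[1:2] = 5A -> value 90 (1 byte(s))
  byte[2]=0xC6 cont=1 payload=0x46=70: acc |= 70<<0 -> acc=70 shift=7
  byte[3]=0xCE cont=1 payload=0x4E=78: acc |= 78<<7 -> acc=10054 shift=14
  byte[4]=0x97 cont=1 payload=0x17=23: acc |= 23<<14 -> acc=386886 shift=21
  byte[5]=0x68 cont=0 payload=0x68=104: acc |= 104<<21 -> acc=218490694 shift=28 [end]
Varint 3: bytes[2:6] = C6 CE 97 68 -> value 218490694 (4 byte(s))
  byte[6]=0xD6 cont=1 payload=0x56=86: acc |= 86<<0 -> acc=86 shift=7
  byte[7]=0xB0 cont=1 payload=0x30=48: acc |= 48<<7 -> acc=6230 shift=14
  byte[8]=0x47 cont=0 payload=0x47=71: acc |= 71<<14 -> acc=1169494 shift=21 [end]
Varint 4: bytes[6:9] = D6 B0 47 -> value 1169494 (3 byte(s))
  byte[9]=0x26 cont=0 payload=0x26=38: acc |= 38<<0 -> acc=38 shift=7 [end]
Varint 5: bytes[9:10] = 26 -> value 38 (1 byte(s))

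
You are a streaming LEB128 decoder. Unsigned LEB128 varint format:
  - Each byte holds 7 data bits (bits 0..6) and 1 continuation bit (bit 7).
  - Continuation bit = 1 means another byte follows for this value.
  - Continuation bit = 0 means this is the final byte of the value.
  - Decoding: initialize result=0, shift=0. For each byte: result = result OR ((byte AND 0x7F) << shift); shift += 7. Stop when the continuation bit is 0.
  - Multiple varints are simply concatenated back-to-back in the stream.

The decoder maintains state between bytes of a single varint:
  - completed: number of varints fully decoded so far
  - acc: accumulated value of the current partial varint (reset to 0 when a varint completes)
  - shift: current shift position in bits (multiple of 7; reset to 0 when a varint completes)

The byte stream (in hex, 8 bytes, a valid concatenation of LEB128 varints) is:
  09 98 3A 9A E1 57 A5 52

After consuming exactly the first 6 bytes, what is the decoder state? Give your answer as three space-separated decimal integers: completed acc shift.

Answer: 3 0 0

Derivation:
byte[0]=0x09 cont=0 payload=0x09: varint #1 complete (value=9); reset -> completed=1 acc=0 shift=0
byte[1]=0x98 cont=1 payload=0x18: acc |= 24<<0 -> completed=1 acc=24 shift=7
byte[2]=0x3A cont=0 payload=0x3A: varint #2 complete (value=7448); reset -> completed=2 acc=0 shift=0
byte[3]=0x9A cont=1 payload=0x1A: acc |= 26<<0 -> completed=2 acc=26 shift=7
byte[4]=0xE1 cont=1 payload=0x61: acc |= 97<<7 -> completed=2 acc=12442 shift=14
byte[5]=0x57 cont=0 payload=0x57: varint #3 complete (value=1437850); reset -> completed=3 acc=0 shift=0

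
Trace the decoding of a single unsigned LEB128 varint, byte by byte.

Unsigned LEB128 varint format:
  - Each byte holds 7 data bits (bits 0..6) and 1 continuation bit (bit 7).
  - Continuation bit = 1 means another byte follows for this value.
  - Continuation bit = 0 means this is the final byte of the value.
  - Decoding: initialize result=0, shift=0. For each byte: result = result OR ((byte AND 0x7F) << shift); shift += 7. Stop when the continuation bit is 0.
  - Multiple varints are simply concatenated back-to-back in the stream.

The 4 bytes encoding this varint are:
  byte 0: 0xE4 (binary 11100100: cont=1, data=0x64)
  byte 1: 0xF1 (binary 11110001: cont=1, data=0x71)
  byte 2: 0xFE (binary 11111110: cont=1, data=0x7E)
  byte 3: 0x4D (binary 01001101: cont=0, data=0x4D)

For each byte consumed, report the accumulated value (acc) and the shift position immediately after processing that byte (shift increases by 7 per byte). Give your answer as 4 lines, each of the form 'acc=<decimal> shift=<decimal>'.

byte 0=0xE4: payload=0x64=100, contrib = 100<<0 = 100; acc -> 100, shift -> 7
byte 1=0xF1: payload=0x71=113, contrib = 113<<7 = 14464; acc -> 14564, shift -> 14
byte 2=0xFE: payload=0x7E=126, contrib = 126<<14 = 2064384; acc -> 2078948, shift -> 21
byte 3=0x4D: payload=0x4D=77, contrib = 77<<21 = 161480704; acc -> 163559652, shift -> 28

Answer: acc=100 shift=7
acc=14564 shift=14
acc=2078948 shift=21
acc=163559652 shift=28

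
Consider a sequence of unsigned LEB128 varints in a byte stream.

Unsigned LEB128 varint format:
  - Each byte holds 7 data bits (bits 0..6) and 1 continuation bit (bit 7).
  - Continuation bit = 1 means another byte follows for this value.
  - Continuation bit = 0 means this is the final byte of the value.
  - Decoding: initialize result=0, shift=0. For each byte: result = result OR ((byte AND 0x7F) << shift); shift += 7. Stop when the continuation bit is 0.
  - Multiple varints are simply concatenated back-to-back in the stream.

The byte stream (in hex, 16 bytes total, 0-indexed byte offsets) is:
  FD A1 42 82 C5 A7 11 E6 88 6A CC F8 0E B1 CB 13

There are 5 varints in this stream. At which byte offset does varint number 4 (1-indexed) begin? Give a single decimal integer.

  byte[0]=0xFD cont=1 payload=0x7D=125: acc |= 125<<0 -> acc=125 shift=7
  byte[1]=0xA1 cont=1 payload=0x21=33: acc |= 33<<7 -> acc=4349 shift=14
  byte[2]=0x42 cont=0 payload=0x42=66: acc |= 66<<14 -> acc=1085693 shift=21 [end]
Varint 1: bytes[0:3] = FD A1 42 -> value 1085693 (3 byte(s))
  byte[3]=0x82 cont=1 payload=0x02=2: acc |= 2<<0 -> acc=2 shift=7
  byte[4]=0xC5 cont=1 payload=0x45=69: acc |= 69<<7 -> acc=8834 shift=14
  byte[5]=0xA7 cont=1 payload=0x27=39: acc |= 39<<14 -> acc=647810 shift=21
  byte[6]=0x11 cont=0 payload=0x11=17: acc |= 17<<21 -> acc=36299394 shift=28 [end]
Varint 2: bytes[3:7] = 82 C5 A7 11 -> value 36299394 (4 byte(s))
  byte[7]=0xE6 cont=1 payload=0x66=102: acc |= 102<<0 -> acc=102 shift=7
  byte[8]=0x88 cont=1 payload=0x08=8: acc |= 8<<7 -> acc=1126 shift=14
  byte[9]=0x6A cont=0 payload=0x6A=106: acc |= 106<<14 -> acc=1737830 shift=21 [end]
Varint 3: bytes[7:10] = E6 88 6A -> value 1737830 (3 byte(s))
  byte[10]=0xCC cont=1 payload=0x4C=76: acc |= 76<<0 -> acc=76 shift=7
  byte[11]=0xF8 cont=1 payload=0x78=120: acc |= 120<<7 -> acc=15436 shift=14
  byte[12]=0x0E cont=0 payload=0x0E=14: acc |= 14<<14 -> acc=244812 shift=21 [end]
Varint 4: bytes[10:13] = CC F8 0E -> value 244812 (3 byte(s))
  byte[13]=0xB1 cont=1 payload=0x31=49: acc |= 49<<0 -> acc=49 shift=7
  byte[14]=0xCB cont=1 payload=0x4B=75: acc |= 75<<7 -> acc=9649 shift=14
  byte[15]=0x13 cont=0 payload=0x13=19: acc |= 19<<14 -> acc=320945 shift=21 [end]
Varint 5: bytes[13:16] = B1 CB 13 -> value 320945 (3 byte(s))

Answer: 10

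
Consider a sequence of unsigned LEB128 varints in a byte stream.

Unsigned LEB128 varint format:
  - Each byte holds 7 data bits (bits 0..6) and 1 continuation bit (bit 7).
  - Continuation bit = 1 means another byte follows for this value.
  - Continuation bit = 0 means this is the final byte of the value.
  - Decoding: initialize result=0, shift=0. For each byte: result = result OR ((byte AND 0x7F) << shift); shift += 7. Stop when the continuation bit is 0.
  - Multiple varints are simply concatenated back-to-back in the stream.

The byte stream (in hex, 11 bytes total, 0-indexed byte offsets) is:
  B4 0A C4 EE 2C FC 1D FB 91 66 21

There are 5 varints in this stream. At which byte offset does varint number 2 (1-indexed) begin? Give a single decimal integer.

Answer: 2

Derivation:
  byte[0]=0xB4 cont=1 payload=0x34=52: acc |= 52<<0 -> acc=52 shift=7
  byte[1]=0x0A cont=0 payload=0x0A=10: acc |= 10<<7 -> acc=1332 shift=14 [end]
Varint 1: bytes[0:2] = B4 0A -> value 1332 (2 byte(s))
  byte[2]=0xC4 cont=1 payload=0x44=68: acc |= 68<<0 -> acc=68 shift=7
  byte[3]=0xEE cont=1 payload=0x6E=110: acc |= 110<<7 -> acc=14148 shift=14
  byte[4]=0x2C cont=0 payload=0x2C=44: acc |= 44<<14 -> acc=735044 shift=21 [end]
Varint 2: bytes[2:5] = C4 EE 2C -> value 735044 (3 byte(s))
  byte[5]=0xFC cont=1 payload=0x7C=124: acc |= 124<<0 -> acc=124 shift=7
  byte[6]=0x1D cont=0 payload=0x1D=29: acc |= 29<<7 -> acc=3836 shift=14 [end]
Varint 3: bytes[5:7] = FC 1D -> value 3836 (2 byte(s))
  byte[7]=0xFB cont=1 payload=0x7B=123: acc |= 123<<0 -> acc=123 shift=7
  byte[8]=0x91 cont=1 payload=0x11=17: acc |= 17<<7 -> acc=2299 shift=14
  byte[9]=0x66 cont=0 payload=0x66=102: acc |= 102<<14 -> acc=1673467 shift=21 [end]
Varint 4: bytes[7:10] = FB 91 66 -> value 1673467 (3 byte(s))
  byte[10]=0x21 cont=0 payload=0x21=33: acc |= 33<<0 -> acc=33 shift=7 [end]
Varint 5: bytes[10:11] = 21 -> value 33 (1 byte(s))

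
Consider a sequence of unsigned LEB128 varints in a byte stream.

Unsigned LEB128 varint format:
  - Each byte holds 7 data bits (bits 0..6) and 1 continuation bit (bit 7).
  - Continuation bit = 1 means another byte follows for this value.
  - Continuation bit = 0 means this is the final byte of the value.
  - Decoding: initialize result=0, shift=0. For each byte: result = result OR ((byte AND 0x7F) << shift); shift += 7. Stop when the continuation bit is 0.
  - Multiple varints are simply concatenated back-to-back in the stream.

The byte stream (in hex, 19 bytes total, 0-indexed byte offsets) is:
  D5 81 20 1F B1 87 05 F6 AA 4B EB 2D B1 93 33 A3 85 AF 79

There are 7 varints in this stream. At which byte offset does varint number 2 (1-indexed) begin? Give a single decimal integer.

Answer: 3

Derivation:
  byte[0]=0xD5 cont=1 payload=0x55=85: acc |= 85<<0 -> acc=85 shift=7
  byte[1]=0x81 cont=1 payload=0x01=1: acc |= 1<<7 -> acc=213 shift=14
  byte[2]=0x20 cont=0 payload=0x20=32: acc |= 32<<14 -> acc=524501 shift=21 [end]
Varint 1: bytes[0:3] = D5 81 20 -> value 524501 (3 byte(s))
  byte[3]=0x1F cont=0 payload=0x1F=31: acc |= 31<<0 -> acc=31 shift=7 [end]
Varint 2: bytes[3:4] = 1F -> value 31 (1 byte(s))
  byte[4]=0xB1 cont=1 payload=0x31=49: acc |= 49<<0 -> acc=49 shift=7
  byte[5]=0x87 cont=1 payload=0x07=7: acc |= 7<<7 -> acc=945 shift=14
  byte[6]=0x05 cont=0 payload=0x05=5: acc |= 5<<14 -> acc=82865 shift=21 [end]
Varint 3: bytes[4:7] = B1 87 05 -> value 82865 (3 byte(s))
  byte[7]=0xF6 cont=1 payload=0x76=118: acc |= 118<<0 -> acc=118 shift=7
  byte[8]=0xAA cont=1 payload=0x2A=42: acc |= 42<<7 -> acc=5494 shift=14
  byte[9]=0x4B cont=0 payload=0x4B=75: acc |= 75<<14 -> acc=1234294 shift=21 [end]
Varint 4: bytes[7:10] = F6 AA 4B -> value 1234294 (3 byte(s))
  byte[10]=0xEB cont=1 payload=0x6B=107: acc |= 107<<0 -> acc=107 shift=7
  byte[11]=0x2D cont=0 payload=0x2D=45: acc |= 45<<7 -> acc=5867 shift=14 [end]
Varint 5: bytes[10:12] = EB 2D -> value 5867 (2 byte(s))
  byte[12]=0xB1 cont=1 payload=0x31=49: acc |= 49<<0 -> acc=49 shift=7
  byte[13]=0x93 cont=1 payload=0x13=19: acc |= 19<<7 -> acc=2481 shift=14
  byte[14]=0x33 cont=0 payload=0x33=51: acc |= 51<<14 -> acc=838065 shift=21 [end]
Varint 6: bytes[12:15] = B1 93 33 -> value 838065 (3 byte(s))
  byte[15]=0xA3 cont=1 payload=0x23=35: acc |= 35<<0 -> acc=35 shift=7
  byte[16]=0x85 cont=1 payload=0x05=5: acc |= 5<<7 -> acc=675 shift=14
  byte[17]=0xAF cont=1 payload=0x2F=47: acc |= 47<<14 -> acc=770723 shift=21
  byte[18]=0x79 cont=0 payload=0x79=121: acc |= 121<<21 -> acc=254526115 shift=28 [end]
Varint 7: bytes[15:19] = A3 85 AF 79 -> value 254526115 (4 byte(s))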